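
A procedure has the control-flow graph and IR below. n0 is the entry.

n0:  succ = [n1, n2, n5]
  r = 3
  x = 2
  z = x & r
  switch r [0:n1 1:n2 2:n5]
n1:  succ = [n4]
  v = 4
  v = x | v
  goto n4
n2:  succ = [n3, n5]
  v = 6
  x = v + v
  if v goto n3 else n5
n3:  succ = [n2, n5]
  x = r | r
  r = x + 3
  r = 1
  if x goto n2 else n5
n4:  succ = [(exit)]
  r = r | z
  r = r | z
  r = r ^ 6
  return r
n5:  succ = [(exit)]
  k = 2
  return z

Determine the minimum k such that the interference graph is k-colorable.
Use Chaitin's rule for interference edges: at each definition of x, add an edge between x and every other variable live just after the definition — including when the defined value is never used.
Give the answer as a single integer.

Block summaries:
  n0 def {r,x,z} use ∅
  n1 def {v} use {x}
  n2 def {v,x} use ∅
  n3 def {r,x} use {r}
  n4 def {r} use {r,z}
  n5 def {k} use {z}

Liveness:
  n0: in=∅ out={r,x,z}
  n1: in={r,x,z} out={r,z}
  n2: in={r,z} out={r,z}
  n3: in={r,z} out={r,z}
  n4: in={r,z} out=∅
  n5: in={z} out=∅

Interfere edges:
  k: {z}
  r: {v,x,z}
  v: {r,x,z}
  x: {r,v,z}
  z: {k,r,v,x}

Registers:
  {r,v,x,z} pairwise interfere (4-clique) ⇒ χ ≥ 4
  assign k→r1 r→r1 v→r2 x→r3 z→r0 — no edge inside a register ⇒ χ ≤ 4
  χ = 4

Answer: 4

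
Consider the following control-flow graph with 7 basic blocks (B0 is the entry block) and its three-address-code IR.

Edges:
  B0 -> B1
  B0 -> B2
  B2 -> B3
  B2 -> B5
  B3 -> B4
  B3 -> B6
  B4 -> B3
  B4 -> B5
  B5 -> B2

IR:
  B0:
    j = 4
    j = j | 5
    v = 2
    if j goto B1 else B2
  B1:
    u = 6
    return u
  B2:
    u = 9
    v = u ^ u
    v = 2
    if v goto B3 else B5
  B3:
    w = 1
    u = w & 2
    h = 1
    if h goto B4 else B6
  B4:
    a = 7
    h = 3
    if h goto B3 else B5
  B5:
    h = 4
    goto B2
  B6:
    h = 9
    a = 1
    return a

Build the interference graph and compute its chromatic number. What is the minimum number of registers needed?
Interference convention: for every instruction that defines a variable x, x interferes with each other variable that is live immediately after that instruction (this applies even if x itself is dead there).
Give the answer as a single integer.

Answer: 2

Analysis:
Block summaries:
  B0: {j,v} / ∅
  B1: {u} / ∅
  B2: {u,v} / ∅
  B3: {h,u,w} / ∅
  B4: {a,h} / ∅
  B5: {h} / ∅
  B6: {a,h} / ∅

Backward fixpoint:
  B0: in=∅ out=∅
  B1: in=∅ out=∅
  B2: in=∅ out=∅
  B3: in=∅ out=∅
  B4: in=∅ out=∅
  B5: in=∅ out=∅
  B6: in=∅ out=∅

Interfere edges:
  a — ∅
  h — ∅
  j — {v}
  u — ∅
  v — {j}
  w — ∅

Colouring:
  clique {j,v} ⇒ need ≥ 2
  assign a→r0 h→r0 j→r0 u→r0 v→r1 w→r0 — no edge inside a register ⇒ χ ≤ 2
  χ = 2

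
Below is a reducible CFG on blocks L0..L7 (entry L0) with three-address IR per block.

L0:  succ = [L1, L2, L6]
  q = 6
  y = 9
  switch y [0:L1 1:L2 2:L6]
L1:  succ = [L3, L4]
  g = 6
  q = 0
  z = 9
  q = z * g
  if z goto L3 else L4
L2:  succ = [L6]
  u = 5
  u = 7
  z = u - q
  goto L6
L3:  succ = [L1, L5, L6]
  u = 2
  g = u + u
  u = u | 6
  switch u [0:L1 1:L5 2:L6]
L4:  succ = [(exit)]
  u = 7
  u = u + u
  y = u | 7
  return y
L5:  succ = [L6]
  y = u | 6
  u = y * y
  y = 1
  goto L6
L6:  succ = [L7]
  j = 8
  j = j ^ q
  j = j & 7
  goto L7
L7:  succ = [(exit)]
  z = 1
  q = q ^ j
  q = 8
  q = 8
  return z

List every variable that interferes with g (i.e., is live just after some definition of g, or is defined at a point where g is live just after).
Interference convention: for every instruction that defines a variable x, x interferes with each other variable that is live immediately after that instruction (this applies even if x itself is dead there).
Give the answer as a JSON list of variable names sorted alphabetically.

Answer: ["q", "u", "z"]

Working:
Block summaries:
  L0 def {q,y} use ∅
  L1 def {g,q,z} use ∅
  L2 def {u,z} use {q}
  L3 def {g,u} use ∅
  L4 def {u,y} use ∅
  L5 def {u,y} use {u}
  L6 def {j} use {q}
  L7 def {q,z} use {j,q}

Live sets:
  L0: in=∅ out={q}
  L1: in=∅ out={q}
  L2: in={q} out={q}
  L3: in={q} out={q,u}
  L4: in=∅ out=∅
  L5: in={q,u} out={q}
  L6: in={q} out={j,q}
  L7: in={j,q} out=∅

Interference:
  g: {q,u,z}
  j: {q,z}
  q: {g,j,u,y,z}
  u: {g,q}
  y: {q}
  z: {g,j,q}

N(g) = ["q", "u", "z"]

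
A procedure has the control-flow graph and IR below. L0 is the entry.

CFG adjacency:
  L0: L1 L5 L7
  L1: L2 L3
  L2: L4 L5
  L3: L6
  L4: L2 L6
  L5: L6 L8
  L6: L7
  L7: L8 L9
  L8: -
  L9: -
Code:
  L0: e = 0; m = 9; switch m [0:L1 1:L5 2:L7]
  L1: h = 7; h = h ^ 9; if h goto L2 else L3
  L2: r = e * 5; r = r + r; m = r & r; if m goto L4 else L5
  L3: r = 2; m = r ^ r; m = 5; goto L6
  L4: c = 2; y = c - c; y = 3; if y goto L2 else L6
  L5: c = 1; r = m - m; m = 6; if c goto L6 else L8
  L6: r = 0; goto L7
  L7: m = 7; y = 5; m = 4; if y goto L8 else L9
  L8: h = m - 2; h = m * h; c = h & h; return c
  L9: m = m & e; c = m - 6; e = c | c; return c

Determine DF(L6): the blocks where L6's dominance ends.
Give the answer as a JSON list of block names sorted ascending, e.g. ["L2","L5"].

idom tree: L1←L0 L2←L1 L3←L1 L4←L2 L5←L0 L6←L0 L7←L0 L8←L0 L9←L7
Dom∩ at merges:
  L2: preds {L1,L4}: {L0,L1} ∩ {L0,L1,L2,L4} = {L0,L1}; idom=L1
  L5: preds {L0,L2}: {L0} ∩ {L0,L1,L2} = {L0}; idom=L0
  L6: preds {L3,L4,L5}: {L0,L1,L3} ∩ {L0,L1,L2,L4} ∩ {L0,L5} = {L0}; idom=L0
  L7: preds {L0,L6}: {L0} ∩ {L0,L6} = {L0}; idom=L0
  L8: preds {L5,L7}: {L0,L5} ∩ {L0,L7} = {L0}; idom=L0

DF derivation:
  join L2 pred L1: · stop@L1
  join L2 pred L4: L4→L2 stop@L1
  join L5 pred L0: · stop@L0
  join L5 pred L2: L2→L1 stop@L0
  join L6 pred L3: L3→L1 stop@L0
  join L6 pred L4: L4→L2→L1 stop@L0
  join L6 pred L5: L5 stop@L0
  join L7 pred L0: · stop@L0
  join L7 pred L6: L6 stop@L0
  join L8 pred L5: L5 stop@L0
  join L8 pred L7: L7 stop@L0
  L0: DF=∅
  L1: DF={L5,L6}
  L2: DF={L2,L5,L6}
  L3: DF={L6}
  L4: DF={L2,L6}
  L5: DF={L6,L8}
  L6: DF={L7}
  L7: DF={L8}
  L8: DF=∅
  L9: DF=∅

DF(L6) = ["L7"]

Answer: ["L7"]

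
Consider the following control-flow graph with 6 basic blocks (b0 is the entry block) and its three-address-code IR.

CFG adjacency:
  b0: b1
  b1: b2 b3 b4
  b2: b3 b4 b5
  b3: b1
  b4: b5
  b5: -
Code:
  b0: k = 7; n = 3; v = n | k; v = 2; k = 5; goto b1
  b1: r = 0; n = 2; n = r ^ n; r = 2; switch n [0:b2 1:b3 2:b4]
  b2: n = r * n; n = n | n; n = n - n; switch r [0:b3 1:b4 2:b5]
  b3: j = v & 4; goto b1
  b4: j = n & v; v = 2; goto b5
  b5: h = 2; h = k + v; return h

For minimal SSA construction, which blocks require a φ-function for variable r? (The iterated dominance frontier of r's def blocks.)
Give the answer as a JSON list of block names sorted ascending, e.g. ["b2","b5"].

Answer: ["b1"]

Derivation:
idom tree: b1←b0 b2←b1 b3←b1 b4←b1 b5←b1
Dom at joins:
  b1: preds {b0,b3}: {b0} ∩ {b0,b1,b3} = {b0}; idom=b0
  b3: preds {b1,b2}: {b0,b1} ∩ {b0,b1,b2} = {b0,b1}; idom=b1
  b4: preds {b1,b2}: {b0,b1} ∩ {b0,b1,b2} = {b0,b1}; idom=b1
  b5: preds {b2,b4}: {b0,b1,b2} ∩ {b0,b1,b4} = {b0,b1}; idom=b1

DF walk-up:
  b1←b0: walk · to b0
  b1←b3: walk b3→b1 to b0
  b3←b1: walk · to b1
  b3←b2: walk b2 to b1
  b4←b1: walk · to b1
  b4←b2: walk b2 to b1
  b5←b2: walk b2 to b1
  b5←b4: walk b4 to b1
  DF(b0)=∅
  DF(b1)={b1}
  DF(b2)={b3,b4,b5}
  DF(b3)={b1}
  DF(b4)={b5}
  DF(b5)=∅

φ for r: defs {b1}
  DF⁺ = {b1}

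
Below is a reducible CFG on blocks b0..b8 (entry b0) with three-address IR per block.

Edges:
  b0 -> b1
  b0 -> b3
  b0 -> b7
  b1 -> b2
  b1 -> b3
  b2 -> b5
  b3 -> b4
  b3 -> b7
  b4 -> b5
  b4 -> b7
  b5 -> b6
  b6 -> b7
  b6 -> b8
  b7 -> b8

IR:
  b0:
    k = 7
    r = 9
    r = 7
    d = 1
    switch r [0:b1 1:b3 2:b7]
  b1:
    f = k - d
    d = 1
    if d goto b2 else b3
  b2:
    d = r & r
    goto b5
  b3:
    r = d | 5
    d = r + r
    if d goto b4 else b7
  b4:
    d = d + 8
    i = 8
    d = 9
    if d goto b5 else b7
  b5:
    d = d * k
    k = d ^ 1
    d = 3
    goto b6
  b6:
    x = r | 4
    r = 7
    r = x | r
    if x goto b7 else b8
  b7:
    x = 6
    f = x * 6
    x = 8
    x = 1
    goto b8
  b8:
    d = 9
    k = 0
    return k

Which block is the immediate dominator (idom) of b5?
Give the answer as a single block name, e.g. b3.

Answer: b0

Derivation:
idom tree: b1←b0 b2←b1 b3←b0 b4←b3 b5←b0 b6←b5 b7←b0 b8←b0
Dom at joins:
  b3: preds {b0,b1}: {b0} ∩ {b0,b1} = {b0}; idom=b0
  b5: preds {b2,b4}: {b0,b1,b2} ∩ {b0,b3,b4} = {b0}; idom=b0
  b7: preds {b0,b3,b4,b6}: {b0} ∩ {b0,b3} ∩ {b0,b3,b4} ∩ {b0,b5,b6} = {b0}; idom=b0
  b8: preds {b6,b7}: {b0,b5,b6} ∩ {b0,b7} = {b0}; idom=b0

idom(b5) = b0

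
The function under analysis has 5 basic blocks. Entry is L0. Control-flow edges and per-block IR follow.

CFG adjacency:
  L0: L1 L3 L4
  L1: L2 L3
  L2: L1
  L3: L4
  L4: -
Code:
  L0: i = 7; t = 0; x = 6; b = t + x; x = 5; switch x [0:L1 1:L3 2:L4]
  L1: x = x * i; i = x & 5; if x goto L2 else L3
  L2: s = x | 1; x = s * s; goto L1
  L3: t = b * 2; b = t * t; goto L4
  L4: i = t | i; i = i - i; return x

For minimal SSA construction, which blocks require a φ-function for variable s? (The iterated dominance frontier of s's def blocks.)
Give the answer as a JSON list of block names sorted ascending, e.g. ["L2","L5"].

idom tree: L1←L0 L2←L1 L3←L0 L4←L0
Dom at joins:
  L1: preds {L0,L2}: {L0} ∩ {L0,L1,L2} = {L0}; idom=L0
  L3: preds {L0,L1}: {L0} ∩ {L0,L1} = {L0}; idom=L0
  L4: preds {L0,L3}: {L0} ∩ {L0,L3} = {L0}; idom=L0

Frontier:
  join L1 pred L0: · stop@L0
  join L1 pred L2: L2→L1 stop@L0
  join L3 pred L0: · stop@L0
  join L3 pred L1: L1 stop@L0
  join L4 pred L0: · stop@L0
  join L4 pred L3: L3 stop@L0
  L0 → ∅
  L1 → {L1,L3}
  L2 → {L1}
  L3 → {L4}
  L4 → ∅

φ for s: defs {L2}
  DF⁺ = {L1,L3,L4}

Answer: ["L1", "L3", "L4"]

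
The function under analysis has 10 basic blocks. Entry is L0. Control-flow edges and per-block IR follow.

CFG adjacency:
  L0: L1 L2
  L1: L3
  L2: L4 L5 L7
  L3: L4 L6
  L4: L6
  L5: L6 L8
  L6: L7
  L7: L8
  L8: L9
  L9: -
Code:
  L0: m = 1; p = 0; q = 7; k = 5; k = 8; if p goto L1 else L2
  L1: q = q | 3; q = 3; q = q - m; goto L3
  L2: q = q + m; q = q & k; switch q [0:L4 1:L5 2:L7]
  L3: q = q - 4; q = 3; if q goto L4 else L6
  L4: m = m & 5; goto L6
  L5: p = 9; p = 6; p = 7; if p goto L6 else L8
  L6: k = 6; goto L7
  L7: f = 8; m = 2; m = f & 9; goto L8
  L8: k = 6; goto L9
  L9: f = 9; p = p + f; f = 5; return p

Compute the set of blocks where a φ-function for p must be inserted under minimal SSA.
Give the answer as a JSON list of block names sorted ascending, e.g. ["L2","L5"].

Answer: ["L6", "L7", "L8"]

Analysis:
idom tree: L1←L0 L2←L0 L3←L1 L4←L0 L5←L2 L6←L0 L7←L0 L8←L0 L9←L8
Join-block Dom:
  L4: preds {L2,L3}: {L0,L2} ∩ {L0,L1,L3} = {L0}; idom=L0
  L6: preds {L3,L4,L5}: {L0,L1,L3} ∩ {L0,L4} ∩ {L0,L2,L5} = {L0}; idom=L0
  L7: preds {L2,L6}: {L0,L2} ∩ {L0,L6} = {L0}; idom=L0
  L8: preds {L5,L7}: {L0,L2,L5} ∩ {L0,L7} = {L0}; idom=L0

Frontier:
  L4←L2: walk L2 to L0
  L4←L3: walk L3→L1 to L0
  L6←L3: walk L3→L1 to L0
  L6←L4: walk L4 to L0
  L6←L5: walk L5→L2 to L0
  L7←L2: walk L2 to L0
  L7←L6: walk L6 to L0
  L8←L5: walk L5→L2 to L0
  L8←L7: walk L7 to L0
  DF(L0)=∅
  DF(L1)={L4,L6}
  DF(L2)={L4,L6,L7,L8}
  DF(L3)={L4,L6}
  DF(L4)={L6}
  DF(L5)={L6,L8}
  DF(L6)={L7}
  DF(L7)={L8}
  DF(L8)=∅
  DF(L9)=∅

φ for p: defs {L0,L5,L9}
  DF⁺ = {L6,L7,L8}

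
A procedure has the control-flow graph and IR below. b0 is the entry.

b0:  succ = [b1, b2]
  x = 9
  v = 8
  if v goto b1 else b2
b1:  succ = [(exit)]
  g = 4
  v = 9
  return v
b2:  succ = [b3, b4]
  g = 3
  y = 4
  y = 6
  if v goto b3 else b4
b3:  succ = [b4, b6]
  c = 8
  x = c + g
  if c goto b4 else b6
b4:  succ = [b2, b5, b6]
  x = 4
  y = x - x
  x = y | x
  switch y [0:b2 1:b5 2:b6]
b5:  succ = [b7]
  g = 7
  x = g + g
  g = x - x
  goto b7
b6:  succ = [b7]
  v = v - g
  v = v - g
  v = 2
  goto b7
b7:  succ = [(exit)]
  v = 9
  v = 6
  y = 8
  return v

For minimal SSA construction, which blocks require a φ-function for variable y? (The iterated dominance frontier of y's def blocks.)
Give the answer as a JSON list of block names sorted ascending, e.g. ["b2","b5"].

idom tree: b1←b0 b2←b0 b3←b2 b4←b2 b5←b4 b6←b2 b7←b2
Dom∩ at merges:
  b2: preds {b0,b4}: {b0} ∩ {b0,b2,b4} = {b0}; idom=b0
  b4: preds {b2,b3}: {b0,b2} ∩ {b0,b2,b3} = {b0,b2}; idom=b2
  b6: preds {b3,b4}: {b0,b2,b3} ∩ {b0,b2,b4} = {b0,b2}; idom=b2
  b7: preds {b5,b6}: {b0,b2,b4,b5} ∩ {b0,b2,b6} = {b0,b2}; idom=b2

Frontier:
  b2←b0: walk · to b0
  b2←b4: walk b4→b2 to b0
  b4←b2: walk · to b2
  b4←b3: walk b3 to b2
  b6←b3: walk b3 to b2
  b6←b4: walk b4 to b2
  b7←b5: walk b5→b4 to b2
  b7←b6: walk b6 to b2
  b0: DF=∅
  b1: DF=∅
  b2: DF={b2}
  b3: DF={b4,b6}
  b4: DF={b2,b6,b7}
  b5: DF={b7}
  b6: DF={b7}
  b7: DF=∅

φ for y: defs {b2,b4,b7}
  DF⁺ = {b2,b6,b7}

Answer: ["b2", "b6", "b7"]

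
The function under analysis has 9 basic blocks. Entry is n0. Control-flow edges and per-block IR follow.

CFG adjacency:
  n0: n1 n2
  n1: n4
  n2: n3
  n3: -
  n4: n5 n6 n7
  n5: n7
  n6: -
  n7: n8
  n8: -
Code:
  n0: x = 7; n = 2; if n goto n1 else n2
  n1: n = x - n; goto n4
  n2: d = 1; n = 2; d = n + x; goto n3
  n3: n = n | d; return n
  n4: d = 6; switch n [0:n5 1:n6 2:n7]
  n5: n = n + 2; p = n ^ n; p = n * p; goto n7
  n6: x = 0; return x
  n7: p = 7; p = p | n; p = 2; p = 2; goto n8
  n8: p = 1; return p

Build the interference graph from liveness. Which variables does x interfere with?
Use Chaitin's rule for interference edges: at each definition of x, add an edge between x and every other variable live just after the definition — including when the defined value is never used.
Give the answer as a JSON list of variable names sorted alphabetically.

Per-block:
  n0: {n,x} / ∅
  n1: {n} / {n,x}
  n2: {d,n} / {x}
  n3: {n} / {d,n}
  n4: {d} / {n}
  n5: {n,p} / {n}
  n6: {x} / ∅
  n7: {p} / {n}
  n8: {p} / ∅

Live sets:
  n0 li=∅ lo={n,x}
  n1 li={n,x} lo={n}
  n2 li={x} lo={d,n}
  n3 li={d,n} lo=∅
  n4 li={n} lo={n}
  n5 li={n} lo={n}
  n6 li=∅ lo=∅
  n7 li={n} lo=∅
  n8 li=∅ lo=∅

Conflict graph:
  d — {n,x}
  n — {d,p,x}
  p — {n}
  x — {d,n}

N(x) = ["d", "n"]

Answer: ["d", "n"]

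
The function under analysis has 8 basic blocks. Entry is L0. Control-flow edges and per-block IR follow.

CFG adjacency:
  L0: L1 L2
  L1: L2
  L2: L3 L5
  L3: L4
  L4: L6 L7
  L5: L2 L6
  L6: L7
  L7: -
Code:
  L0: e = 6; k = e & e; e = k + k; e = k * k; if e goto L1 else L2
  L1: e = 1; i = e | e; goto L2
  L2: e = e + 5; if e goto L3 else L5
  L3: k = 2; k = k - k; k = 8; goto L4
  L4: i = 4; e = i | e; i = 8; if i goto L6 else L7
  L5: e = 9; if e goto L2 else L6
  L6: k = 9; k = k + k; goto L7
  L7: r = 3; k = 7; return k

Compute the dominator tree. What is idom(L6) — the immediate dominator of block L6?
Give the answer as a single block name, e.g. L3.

Answer: L2

Derivation:
idom tree: L1←L0 L2←L0 L3←L2 L4←L3 L5←L2 L6←L2 L7←L2
Dom at joins:
  L2: preds {L0,L1,L5}: {L0} ∩ {L0,L1} ∩ {L0,L2,L5} = {L0}; idom=L0
  L6: preds {L4,L5}: {L0,L2,L3,L4} ∩ {L0,L2,L5} = {L0,L2}; idom=L2
  L7: preds {L4,L6}: {L0,L2,L3,L4} ∩ {L0,L2,L6} = {L0,L2}; idom=L2

idom(L6) = L2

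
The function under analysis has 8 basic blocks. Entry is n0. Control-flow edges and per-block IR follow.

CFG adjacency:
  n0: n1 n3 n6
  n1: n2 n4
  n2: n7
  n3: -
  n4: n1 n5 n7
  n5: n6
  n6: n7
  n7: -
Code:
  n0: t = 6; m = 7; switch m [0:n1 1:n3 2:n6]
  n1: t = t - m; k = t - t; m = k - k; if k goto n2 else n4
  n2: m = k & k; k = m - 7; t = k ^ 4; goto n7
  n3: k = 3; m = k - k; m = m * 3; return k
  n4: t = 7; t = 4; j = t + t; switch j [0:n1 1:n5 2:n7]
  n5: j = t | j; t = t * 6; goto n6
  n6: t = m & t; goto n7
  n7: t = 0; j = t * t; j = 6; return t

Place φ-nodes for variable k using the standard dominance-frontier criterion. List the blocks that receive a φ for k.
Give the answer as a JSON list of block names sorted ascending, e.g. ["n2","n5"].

idom tree: n1←n0 n2←n1 n3←n0 n4←n1 n5←n4 n6←n0 n7←n0
Join-block Dom:
  n1: preds {n0,n4}: {n0} ∩ {n0,n1,n4} = {n0}; idom=n0
  n6: preds {n0,n5}: {n0} ∩ {n0,n1,n4,n5} = {n0}; idom=n0
  n7: preds {n2,n4,n6}: {n0,n1,n2} ∩ {n0,n1,n4} ∩ {n0,n6} = {n0}; idom=n0

Frontier:
  n1←n0: walk · to n0
  n1←n4: walk n4→n1 to n0
  n6←n0: walk · to n0
  n6←n5: walk n5→n4→n1 to n0
  n7←n2: walk n2→n1 to n0
  n7←n4: walk n4→n1 to n0
  n7←n6: walk n6 to n0
  DF(n0)=∅
  DF(n1)={n1,n6,n7}
  DF(n2)={n7}
  DF(n3)=∅
  DF(n4)={n1,n6,n7}
  DF(n5)={n6}
  DF(n6)={n7}
  DF(n7)=∅

φ for k: defs {n1,n2,n3}
  DF⁺ = {n1,n6,n7}

Answer: ["n1", "n6", "n7"]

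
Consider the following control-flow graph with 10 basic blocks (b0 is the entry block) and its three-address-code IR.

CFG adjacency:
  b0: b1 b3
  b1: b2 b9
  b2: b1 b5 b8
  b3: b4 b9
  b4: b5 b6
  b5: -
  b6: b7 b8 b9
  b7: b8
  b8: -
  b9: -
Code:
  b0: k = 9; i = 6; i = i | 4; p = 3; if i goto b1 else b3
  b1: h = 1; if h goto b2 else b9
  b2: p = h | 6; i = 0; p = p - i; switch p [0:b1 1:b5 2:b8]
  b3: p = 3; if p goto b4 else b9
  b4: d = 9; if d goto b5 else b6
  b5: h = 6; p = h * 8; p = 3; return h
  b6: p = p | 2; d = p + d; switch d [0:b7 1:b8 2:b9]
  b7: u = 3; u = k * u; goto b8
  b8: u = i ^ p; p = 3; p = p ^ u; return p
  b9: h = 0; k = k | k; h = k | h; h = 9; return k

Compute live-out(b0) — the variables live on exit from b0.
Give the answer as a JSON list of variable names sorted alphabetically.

Per-block:
  b0 def {i,k,p} use ∅
  b1 def {h} use ∅
  b2 def {i,p} use {h}
  b3 def {p} use ∅
  b4 def {d} use ∅
  b5 def {h,p} use ∅
  b6 def {d,p} use {d,p}
  b7 def {u} use {k}
  b8 def {p,u} use {i,p}
  b9 def {h,k} use {k}

Liveness:
  live b0: ∅→{i,k}
  live b1: {k}→{h,k}
  live b2: {h,k}→{i,k,p}
  live b3: {i,k}→{i,k,p}
  live b4: {i,k,p}→{d,i,k,p}
  live b5: ∅→∅
  live b6: {d,i,k,p}→{i,k,p}
  live b7: {i,k,p}→{i,p}
  live b8: {i,p}→∅
  live b9: {k}→∅

live-out(b0) = ["i", "k"]

Answer: ["i", "k"]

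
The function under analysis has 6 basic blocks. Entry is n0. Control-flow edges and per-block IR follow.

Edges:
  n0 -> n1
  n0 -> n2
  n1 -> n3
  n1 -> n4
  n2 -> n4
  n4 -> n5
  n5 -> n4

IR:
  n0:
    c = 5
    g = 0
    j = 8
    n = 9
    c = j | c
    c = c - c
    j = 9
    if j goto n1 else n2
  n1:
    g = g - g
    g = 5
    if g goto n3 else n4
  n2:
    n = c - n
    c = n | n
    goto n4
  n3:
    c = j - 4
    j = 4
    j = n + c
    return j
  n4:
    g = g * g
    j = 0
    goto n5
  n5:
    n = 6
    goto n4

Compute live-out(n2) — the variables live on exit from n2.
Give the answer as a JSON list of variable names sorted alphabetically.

Answer: ["g"]

Derivation:
Block summaries:
  n0: def={c,g,j,n} ue=∅
  n1: def={g} ue={g}
  n2: def={c,n} ue={c,n}
  n3: def={c,j} ue={j,n}
  n4: def={g,j} ue={g}
  n5: def={n} ue=∅

Live sets:
  n0: in=∅ out={c,g,j,n}
  n1: in={g,j,n} out={g,j,n}
  n2: in={c,g,n} out={g}
  n3: in={j,n} out=∅
  n4: in={g} out={g}
  n5: in={g} out={g}

live-out(n2) = ["g"]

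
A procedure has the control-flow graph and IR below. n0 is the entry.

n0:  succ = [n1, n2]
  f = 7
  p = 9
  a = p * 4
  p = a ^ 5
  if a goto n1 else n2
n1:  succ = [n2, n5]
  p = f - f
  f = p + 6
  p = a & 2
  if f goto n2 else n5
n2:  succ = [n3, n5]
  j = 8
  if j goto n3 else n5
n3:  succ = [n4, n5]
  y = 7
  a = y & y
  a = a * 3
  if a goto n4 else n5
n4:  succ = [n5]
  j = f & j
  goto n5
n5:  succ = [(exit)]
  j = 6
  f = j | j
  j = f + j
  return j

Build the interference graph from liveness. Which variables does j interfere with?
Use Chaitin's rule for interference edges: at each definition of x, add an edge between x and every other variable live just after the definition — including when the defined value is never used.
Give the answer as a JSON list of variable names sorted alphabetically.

Answer: ["a", "f", "y"]

Derivation:
Block summaries:
  n0: def={a,f,p} ue=∅
  n1: def={f,p} ue={a,f}
  n2: def={j} ue=∅
  n3: def={a,y} ue=∅
  n4: def={j} ue={f,j}
  n5: def={f,j} ue=∅

Liveness:
  n0 li=∅ lo={a,f}
  n1 li={a,f} lo={f}
  n2 li={f} lo={f,j}
  n3 li={f,j} lo={f,j}
  n4 li={f,j} lo=∅
  n5 li=∅ lo=∅

Interfere edges:
  a — {f,j,p}
  f — {a,j,p,y}
  j — {a,f,y}
  p — {a,f}
  y — {f,j}

N(j) = ["a", "f", "y"]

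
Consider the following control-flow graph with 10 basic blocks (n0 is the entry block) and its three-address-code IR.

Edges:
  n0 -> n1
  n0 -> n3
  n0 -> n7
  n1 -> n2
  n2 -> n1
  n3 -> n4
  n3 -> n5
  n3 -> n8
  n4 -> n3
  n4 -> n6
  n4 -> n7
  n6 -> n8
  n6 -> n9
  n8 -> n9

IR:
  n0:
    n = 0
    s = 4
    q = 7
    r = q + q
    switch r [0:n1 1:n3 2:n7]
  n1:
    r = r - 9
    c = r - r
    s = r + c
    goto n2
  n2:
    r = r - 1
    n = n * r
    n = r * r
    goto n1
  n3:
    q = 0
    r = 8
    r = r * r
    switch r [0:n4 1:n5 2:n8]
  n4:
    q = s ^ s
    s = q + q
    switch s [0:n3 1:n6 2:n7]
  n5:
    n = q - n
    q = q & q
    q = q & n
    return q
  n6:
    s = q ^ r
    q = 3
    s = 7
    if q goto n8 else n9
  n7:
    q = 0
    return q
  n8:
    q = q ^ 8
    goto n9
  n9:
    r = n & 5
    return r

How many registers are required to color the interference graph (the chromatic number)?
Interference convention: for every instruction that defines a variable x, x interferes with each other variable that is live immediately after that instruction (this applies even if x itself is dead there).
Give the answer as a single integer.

Answer: 4

Working:
Per-block:
  n0: def={n,q,r,s} ue=∅
  n1: def={c,r,s} ue={r}
  n2: def={n,r} ue={n,r}
  n3: def={q,r} ue=∅
  n4: def={q,s} ue={s}
  n5: def={n,q} ue={n,q}
  n6: def={q,s} ue={q,r}
  n7: def={q} ue=∅
  n8: def={q} ue={q}
  n9: def={r} ue={n}

Liveness:
  n0 li=∅ lo={n,r,s}
  n1 li={n,r} lo={n,r}
  n2 li={n,r} lo={n,r}
  n3 li={n,s} lo={n,q,r,s}
  n4 li={n,r,s} lo={n,q,r,s}
  n5 li={n,q} lo=∅
  n6 li={n,q,r} lo={n,q}
  n7 li=∅ lo=∅
  n8 li={n,q} lo={n}
  n9 li={n} lo=∅

Interfere edges:
  c↔{n,r}
  n↔{c,q,r,s}
  q↔{n,r,s}
  r↔{c,n,q,s}
  s↔{n,q,r}

Chromatic number:
  lower bound: {n,q,r,s} mutually conflict ⇒ χ ≥ 4
  4-colouring: r0={n}  r1={r}  r2={c,q}  r3={s}
  χ = 4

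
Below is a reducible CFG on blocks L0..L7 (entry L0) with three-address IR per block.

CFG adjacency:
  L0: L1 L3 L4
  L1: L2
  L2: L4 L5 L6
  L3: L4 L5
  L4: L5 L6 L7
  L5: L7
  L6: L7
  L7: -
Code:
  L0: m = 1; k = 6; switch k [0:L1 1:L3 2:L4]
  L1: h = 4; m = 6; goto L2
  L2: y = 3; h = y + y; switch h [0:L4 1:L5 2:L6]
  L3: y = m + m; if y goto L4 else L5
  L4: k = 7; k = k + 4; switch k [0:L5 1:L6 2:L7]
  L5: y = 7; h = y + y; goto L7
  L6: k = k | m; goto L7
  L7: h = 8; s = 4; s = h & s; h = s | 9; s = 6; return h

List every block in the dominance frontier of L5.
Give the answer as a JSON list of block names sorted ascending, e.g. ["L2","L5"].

idom tree: L1←L0 L2←L1 L3←L0 L4←L0 L5←L0 L6←L0 L7←L0
Dom at joins:
  L4: preds {L0,L2,L3}: {L0} ∩ {L0,L1,L2} ∩ {L0,L3} = {L0}; idom=L0
  L5: preds {L2,L3,L4}: {L0,L1,L2} ∩ {L0,L3} ∩ {L0,L4} = {L0}; idom=L0
  L6: preds {L2,L4}: {L0,L1,L2} ∩ {L0,L4} = {L0}; idom=L0
  L7: preds {L4,L5,L6}: {L0,L4} ∩ {L0,L5} ∩ {L0,L6} = {L0}; idom=L0

DF derivation:
  L4←L0: walk · to L0
  L4←L2: walk L2→L1 to L0
  L4←L3: walk L3 to L0
  L5←L2: walk L2→L1 to L0
  L5←L3: walk L3 to L0
  L5←L4: walk L4 to L0
  L6←L2: walk L2→L1 to L0
  L6←L4: walk L4 to L0
  L7←L4: walk L4 to L0
  L7←L5: walk L5 to L0
  L7←L6: walk L6 to L0
  L0 → ∅
  L1 → {L4,L5,L6}
  L2 → {L4,L5,L6}
  L3 → {L4,L5}
  L4 → {L5,L6,L7}
  L5 → {L7}
  L6 → {L7}
  L7 → ∅

DF(L5) = ["L7"]

Answer: ["L7"]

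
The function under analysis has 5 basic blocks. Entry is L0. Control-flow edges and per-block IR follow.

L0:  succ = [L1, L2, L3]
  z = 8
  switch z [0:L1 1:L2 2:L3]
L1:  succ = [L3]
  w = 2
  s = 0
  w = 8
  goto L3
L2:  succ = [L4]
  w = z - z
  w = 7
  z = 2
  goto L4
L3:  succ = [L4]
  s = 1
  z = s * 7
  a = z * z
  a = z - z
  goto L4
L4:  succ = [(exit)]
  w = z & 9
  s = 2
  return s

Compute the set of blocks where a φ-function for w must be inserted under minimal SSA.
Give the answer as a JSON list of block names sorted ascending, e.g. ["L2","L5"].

Answer: ["L3", "L4"]

Working:
idom tree: L1←L0 L2←L0 L3←L0 L4←L0
Dom at joins:
  L3: preds {L0,L1}: {L0} ∩ {L0,L1} = {L0}; idom=L0
  L4: preds {L2,L3}: {L0,L2} ∩ {L0,L3} = {L0}; idom=L0

DF walk-up:
  L3←L0: walk · to L0
  L3←L1: walk L1 to L0
  L4←L2: walk L2 to L0
  L4←L3: walk L3 to L0
  L0: DF=∅
  L1: DF={L3}
  L2: DF={L4}
  L3: DF={L4}
  L4: DF=∅

φ for w: defs {L1,L2,L4}
  DF⁺ = {L3,L4}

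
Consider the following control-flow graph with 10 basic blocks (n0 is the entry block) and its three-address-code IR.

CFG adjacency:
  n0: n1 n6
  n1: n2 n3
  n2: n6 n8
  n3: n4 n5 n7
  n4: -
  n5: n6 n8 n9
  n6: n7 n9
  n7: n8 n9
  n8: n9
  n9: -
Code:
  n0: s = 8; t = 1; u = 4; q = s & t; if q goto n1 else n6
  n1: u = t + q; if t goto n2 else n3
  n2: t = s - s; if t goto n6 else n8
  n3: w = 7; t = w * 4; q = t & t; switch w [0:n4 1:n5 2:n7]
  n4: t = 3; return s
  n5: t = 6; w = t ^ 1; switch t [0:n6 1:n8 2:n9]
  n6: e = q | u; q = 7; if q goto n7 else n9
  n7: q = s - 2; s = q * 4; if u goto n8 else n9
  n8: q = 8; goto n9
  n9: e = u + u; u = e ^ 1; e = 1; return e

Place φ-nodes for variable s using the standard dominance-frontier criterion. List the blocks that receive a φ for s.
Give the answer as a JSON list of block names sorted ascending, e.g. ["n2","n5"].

Answer: ["n8", "n9"]

Derivation:
idom tree: n1←n0 n2←n1 n3←n1 n4←n3 n5←n3 n6←n0 n7←n0 n8←n0 n9←n0
Dom∩ at merges:
  n6: preds {n0,n2,n5}: {n0} ∩ {n0,n1,n2} ∩ {n0,n1,n3,n5} = {n0}; idom=n0
  n7: preds {n3,n6}: {n0,n1,n3} ∩ {n0,n6} = {n0}; idom=n0
  n8: preds {n2,n5,n7}: {n0,n1,n2} ∩ {n0,n1,n3,n5} ∩ {n0,n7} = {n0}; idom=n0
  n9: preds {n5,n6,n7,n8}: {n0,n1,n3,n5} ∩ {n0,n6} ∩ {n0,n7} ∩ {n0,n8} = {n0}; idom=n0

DF derivation:
  join n6 pred n0: · stop@n0
  join n6 pred n2: n2→n1 stop@n0
  join n6 pred n5: n5→n3→n1 stop@n0
  join n7 pred n3: n3→n1 stop@n0
  join n7 pred n6: n6 stop@n0
  join n8 pred n2: n2→n1 stop@n0
  join n8 pred n5: n5→n3→n1 stop@n0
  join n8 pred n7: n7 stop@n0
  join n9 pred n5: n5→n3→n1 stop@n0
  join n9 pred n6: n6 stop@n0
  join n9 pred n7: n7 stop@n0
  join n9 pred n8: n8 stop@n0
  n0: DF=∅
  n1: DF={n6,n7,n8,n9}
  n2: DF={n6,n8}
  n3: DF={n6,n7,n8,n9}
  n4: DF=∅
  n5: DF={n6,n8,n9}
  n6: DF={n7,n9}
  n7: DF={n8,n9}
  n8: DF={n9}
  n9: DF=∅

φ for s: defs {n0,n7}
  DF⁺ = {n8,n9}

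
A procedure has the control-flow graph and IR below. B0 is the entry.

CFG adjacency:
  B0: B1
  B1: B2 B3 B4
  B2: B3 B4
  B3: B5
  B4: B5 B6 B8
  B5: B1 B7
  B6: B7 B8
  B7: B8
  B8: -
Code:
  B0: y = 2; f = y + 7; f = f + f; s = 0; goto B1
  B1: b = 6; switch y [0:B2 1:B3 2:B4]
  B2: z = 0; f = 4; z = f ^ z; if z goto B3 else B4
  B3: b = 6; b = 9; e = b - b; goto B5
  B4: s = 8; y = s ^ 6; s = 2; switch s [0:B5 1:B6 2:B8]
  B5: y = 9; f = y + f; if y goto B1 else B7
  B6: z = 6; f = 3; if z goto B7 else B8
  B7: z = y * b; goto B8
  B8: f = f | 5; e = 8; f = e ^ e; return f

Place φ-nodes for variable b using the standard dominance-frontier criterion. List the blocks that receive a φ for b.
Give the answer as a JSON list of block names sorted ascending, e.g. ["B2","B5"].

Answer: ["B1", "B5", "B7", "B8"]

Working:
idom tree: B1←B0 B2←B1 B3←B1 B4←B1 B5←B1 B6←B4 B7←B1 B8←B1
Dom∩ at merges:
  B1: preds {B0,B5}: {B0} ∩ {B0,B1,B5} = {B0}; idom=B0
  B3: preds {B1,B2}: {B0,B1} ∩ {B0,B1,B2} = {B0,B1}; idom=B1
  B4: preds {B1,B2}: {B0,B1} ∩ {B0,B1,B2} = {B0,B1}; idom=B1
  B5: preds {B3,B4}: {B0,B1,B3} ∩ {B0,B1,B4} = {B0,B1}; idom=B1
  B7: preds {B5,B6}: {B0,B1,B5} ∩ {B0,B1,B4,B6} = {B0,B1}; idom=B1
  B8: preds {B4,B6,B7}: {B0,B1,B4} ∩ {B0,B1,B4,B6} ∩ {B0,B1,B7} = {B0,B1}; idom=B1

DF walk-up:
  join B1 pred B0: · stop@B0
  join B1 pred B5: B5→B1 stop@B0
  join B3 pred B1: · stop@B1
  join B3 pred B2: B2 stop@B1
  join B4 pred B1: · stop@B1
  join B4 pred B2: B2 stop@B1
  join B5 pred B3: B3 stop@B1
  join B5 pred B4: B4 stop@B1
  join B7 pred B5: B5 stop@B1
  join B7 pred B6: B6→B4 stop@B1
  join B8 pred B4: B4 stop@B1
  join B8 pred B6: B6→B4 stop@B1
  join B8 pred B7: B7 stop@B1
  B0 → ∅
  B1 → {B1}
  B2 → {B3,B4}
  B3 → {B5}
  B4 → {B5,B7,B8}
  B5 → {B1,B7}
  B6 → {B7,B8}
  B7 → {B8}
  B8 → ∅

φ for b: defs {B1,B3}
  DF⁺ = {B1,B5,B7,B8}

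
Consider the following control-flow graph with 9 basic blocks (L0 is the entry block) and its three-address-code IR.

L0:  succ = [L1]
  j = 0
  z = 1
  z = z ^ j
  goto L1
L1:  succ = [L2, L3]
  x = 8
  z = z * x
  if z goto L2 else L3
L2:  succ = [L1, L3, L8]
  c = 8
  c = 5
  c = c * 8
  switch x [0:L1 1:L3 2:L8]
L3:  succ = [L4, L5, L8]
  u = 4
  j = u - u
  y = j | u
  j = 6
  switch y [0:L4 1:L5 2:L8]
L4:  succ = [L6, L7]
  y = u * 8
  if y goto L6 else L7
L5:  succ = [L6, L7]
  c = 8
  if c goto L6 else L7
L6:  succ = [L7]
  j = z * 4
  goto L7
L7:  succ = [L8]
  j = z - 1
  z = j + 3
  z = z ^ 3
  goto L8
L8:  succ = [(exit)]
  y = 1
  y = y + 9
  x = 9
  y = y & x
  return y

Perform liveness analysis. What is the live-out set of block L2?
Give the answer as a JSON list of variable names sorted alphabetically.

Per-block:
  L0 def {j,z} use ∅
  L1 def {x,z} use {z}
  L2 def {c} use {x}
  L3 def {j,u,y} use ∅
  L4 def {y} use {u}
  L5 def {c} use ∅
  L6 def {j} use {z}
  L7 def {j,z} use {z}
  L8 def {x,y} use ∅

Backward fixpoint:
  L0: in=∅ out={z}
  L1: in={z} out={x,z}
  L2: in={x,z} out={z}
  L3: in={z} out={u,z}
  L4: in={u,z} out={z}
  L5: in={z} out={z}
  L6: in={z} out={z}
  L7: in={z} out=∅
  L8: in=∅ out=∅

live-out(L2) = ["z"]

Answer: ["z"]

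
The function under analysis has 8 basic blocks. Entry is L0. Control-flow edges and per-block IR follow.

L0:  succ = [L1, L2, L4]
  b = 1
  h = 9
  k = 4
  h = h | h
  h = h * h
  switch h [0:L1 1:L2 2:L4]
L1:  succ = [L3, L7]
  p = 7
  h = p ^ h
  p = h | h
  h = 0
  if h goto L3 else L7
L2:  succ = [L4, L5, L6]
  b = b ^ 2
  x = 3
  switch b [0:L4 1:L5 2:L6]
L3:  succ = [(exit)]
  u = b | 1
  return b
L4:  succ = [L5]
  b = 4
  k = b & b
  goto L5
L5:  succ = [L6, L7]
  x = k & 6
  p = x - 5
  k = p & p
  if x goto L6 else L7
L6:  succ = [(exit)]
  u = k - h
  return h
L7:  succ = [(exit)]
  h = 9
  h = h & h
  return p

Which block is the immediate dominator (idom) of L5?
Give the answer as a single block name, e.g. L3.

idom tree: L1←L0 L2←L0 L3←L1 L4←L0 L5←L0 L6←L0 L7←L0
Join-block Dom:
  L4: preds {L0,L2}: {L0} ∩ {L0,L2} = {L0}; idom=L0
  L5: preds {L2,L4}: {L0,L2} ∩ {L0,L4} = {L0}; idom=L0
  L6: preds {L2,L5}: {L0,L2} ∩ {L0,L5} = {L0}; idom=L0
  L7: preds {L1,L5}: {L0,L1} ∩ {L0,L5} = {L0}; idom=L0

idom(L5) = L0

Answer: L0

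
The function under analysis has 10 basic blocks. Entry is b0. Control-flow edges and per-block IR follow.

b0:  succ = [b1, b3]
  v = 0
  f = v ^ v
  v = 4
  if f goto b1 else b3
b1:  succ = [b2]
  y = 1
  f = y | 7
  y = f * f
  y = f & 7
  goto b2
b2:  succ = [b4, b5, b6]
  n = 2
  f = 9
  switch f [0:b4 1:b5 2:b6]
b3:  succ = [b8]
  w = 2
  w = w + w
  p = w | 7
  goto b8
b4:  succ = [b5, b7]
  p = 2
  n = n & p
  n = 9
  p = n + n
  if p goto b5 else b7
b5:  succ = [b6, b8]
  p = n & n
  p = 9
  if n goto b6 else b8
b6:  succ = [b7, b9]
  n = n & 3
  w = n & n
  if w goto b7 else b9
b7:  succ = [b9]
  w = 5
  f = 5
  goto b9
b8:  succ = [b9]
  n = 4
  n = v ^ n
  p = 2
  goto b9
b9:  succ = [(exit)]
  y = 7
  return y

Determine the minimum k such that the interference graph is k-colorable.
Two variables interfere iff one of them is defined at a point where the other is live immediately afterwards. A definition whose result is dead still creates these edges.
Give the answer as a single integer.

Block summaries:
  b0: def={f,v} ue=∅
  b1: def={f,y} ue=∅
  b2: def={f,n} ue=∅
  b3: def={p,w} ue=∅
  b4: def={n,p} ue={n}
  b5: def={p} ue={n}
  b6: def={n,w} ue={n}
  b7: def={f,w} ue=∅
  b8: def={n,p} ue={v}
  b9: def={y} ue=∅

Live sets:
  b0: in=∅ out={v}
  b1: in={v} out={v}
  b2: in={v} out={n,v}
  b3: in={v} out={v}
  b4: in={n,v} out={n,v}
  b5: in={n,v} out={n,v}
  b6: in={n} out=∅
  b7: in=∅ out=∅
  b8: in={v} out=∅
  b9: in=∅ out=∅

Interference:
  f — {n,v,y}
  n — {f,p,v}
  p — {n,v}
  v — {f,n,p,w,y}
  w — {v}
  y — {f,v}

Chromatic number:
  clique {f,n,v} ⇒ need ≥ 3
  3-colouring: R0={v}  R1={f,p,w}  R2={n,y}
  χ = 3

Answer: 3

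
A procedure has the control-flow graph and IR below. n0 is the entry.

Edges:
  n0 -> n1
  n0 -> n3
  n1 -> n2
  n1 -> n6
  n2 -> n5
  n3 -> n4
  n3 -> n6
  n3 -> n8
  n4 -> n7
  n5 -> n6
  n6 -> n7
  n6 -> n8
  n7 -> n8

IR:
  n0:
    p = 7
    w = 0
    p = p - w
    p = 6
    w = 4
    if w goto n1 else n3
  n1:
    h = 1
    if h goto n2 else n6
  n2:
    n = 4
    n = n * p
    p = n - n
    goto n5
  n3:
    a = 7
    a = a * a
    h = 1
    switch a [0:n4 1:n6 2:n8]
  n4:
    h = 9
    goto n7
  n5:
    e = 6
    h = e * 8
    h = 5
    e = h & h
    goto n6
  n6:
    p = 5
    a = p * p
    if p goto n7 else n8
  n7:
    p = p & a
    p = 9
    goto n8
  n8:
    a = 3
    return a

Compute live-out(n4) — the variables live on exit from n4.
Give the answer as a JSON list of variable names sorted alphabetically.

def/use:
  n0: {p,w} / ∅
  n1: {h} / ∅
  n2: {n,p} / {p}
  n3: {a,h} / ∅
  n4: {h} / ∅
  n5: {e,h} / ∅
  n6: {a,p} / ∅
  n7: {p} / {a,p}
  n8: {a} / ∅

Liveness:
  live n0: ∅→{p}
  live n1: {p}→{p}
  live n2: {p}→∅
  live n3: {p}→{a,p}
  live n4: {a,p}→{a,p}
  live n5: ∅→∅
  live n6: ∅→{a,p}
  live n7: {a,p}→∅
  live n8: ∅→∅

live-out(n4) = ["a", "p"]

Answer: ["a", "p"]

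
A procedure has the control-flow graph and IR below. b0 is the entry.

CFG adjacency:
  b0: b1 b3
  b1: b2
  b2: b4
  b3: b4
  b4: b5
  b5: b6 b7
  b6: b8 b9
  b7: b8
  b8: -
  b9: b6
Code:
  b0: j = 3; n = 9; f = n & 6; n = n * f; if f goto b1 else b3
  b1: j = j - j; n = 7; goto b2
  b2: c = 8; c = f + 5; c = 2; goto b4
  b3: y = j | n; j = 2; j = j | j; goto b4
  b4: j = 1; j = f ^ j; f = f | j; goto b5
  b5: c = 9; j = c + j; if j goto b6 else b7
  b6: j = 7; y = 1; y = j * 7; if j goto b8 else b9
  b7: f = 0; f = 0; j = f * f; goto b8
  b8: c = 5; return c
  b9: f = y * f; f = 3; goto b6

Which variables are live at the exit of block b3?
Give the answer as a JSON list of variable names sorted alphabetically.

Answer: ["f"]

Analysis:
Per-block:
  b0: def={f,j,n} ue=∅
  b1: def={j,n} ue={j}
  b2: def={c} ue={f}
  b3: def={j,y} ue={j,n}
  b4: def={f,j} ue={f}
  b5: def={c,j} ue={j}
  b6: def={j,y} ue=∅
  b7: def={f,j} ue=∅
  b8: def={c} ue=∅
  b9: def={f} ue={f,y}

Backward fixpoint:
  b0: in=∅ out={f,j,n}
  b1: in={f,j} out={f}
  b2: in={f} out={f}
  b3: in={f,j,n} out={f}
  b4: in={f} out={f,j}
  b5: in={f,j} out={f}
  b6: in={f} out={f,y}
  b7: in=∅ out=∅
  b8: in=∅ out=∅
  b9: in={f,y} out={f}

live-out(b3) = ["f"]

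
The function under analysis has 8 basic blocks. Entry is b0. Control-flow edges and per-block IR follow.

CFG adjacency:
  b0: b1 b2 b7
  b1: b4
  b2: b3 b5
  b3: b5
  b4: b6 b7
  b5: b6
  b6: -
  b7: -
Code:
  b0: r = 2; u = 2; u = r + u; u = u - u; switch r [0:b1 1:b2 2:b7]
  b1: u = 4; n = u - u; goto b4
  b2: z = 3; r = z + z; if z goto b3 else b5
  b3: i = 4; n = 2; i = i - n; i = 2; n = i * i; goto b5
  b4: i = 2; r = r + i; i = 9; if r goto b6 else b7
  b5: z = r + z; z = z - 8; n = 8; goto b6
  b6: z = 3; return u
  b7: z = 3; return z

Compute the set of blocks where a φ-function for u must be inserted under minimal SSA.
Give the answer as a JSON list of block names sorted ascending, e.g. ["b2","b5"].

Answer: ["b6", "b7"]

Analysis:
idom tree: b1←b0 b2←b0 b3←b2 b4←b1 b5←b2 b6←b0 b7←b0
Dom at joins:
  b5: preds {b2,b3}: {b0,b2} ∩ {b0,b2,b3} = {b0,b2}; idom=b2
  b6: preds {b4,b5}: {b0,b1,b4} ∩ {b0,b2,b5} = {b0}; idom=b0
  b7: preds {b0,b4}: {b0} ∩ {b0,b1,b4} = {b0}; idom=b0

Frontier:
  join b5 pred b2: · stop@b2
  join b5 pred b3: b3 stop@b2
  join b6 pred b4: b4→b1 stop@b0
  join b6 pred b5: b5→b2 stop@b0
  join b7 pred b0: · stop@b0
  join b7 pred b4: b4→b1 stop@b0
  b0 → ∅
  b1 → {b6,b7}
  b2 → {b6}
  b3 → {b5}
  b4 → {b6,b7}
  b5 → {b6}
  b6 → ∅
  b7 → ∅

φ for u: defs {b0,b1}
  DF⁺ = {b6,b7}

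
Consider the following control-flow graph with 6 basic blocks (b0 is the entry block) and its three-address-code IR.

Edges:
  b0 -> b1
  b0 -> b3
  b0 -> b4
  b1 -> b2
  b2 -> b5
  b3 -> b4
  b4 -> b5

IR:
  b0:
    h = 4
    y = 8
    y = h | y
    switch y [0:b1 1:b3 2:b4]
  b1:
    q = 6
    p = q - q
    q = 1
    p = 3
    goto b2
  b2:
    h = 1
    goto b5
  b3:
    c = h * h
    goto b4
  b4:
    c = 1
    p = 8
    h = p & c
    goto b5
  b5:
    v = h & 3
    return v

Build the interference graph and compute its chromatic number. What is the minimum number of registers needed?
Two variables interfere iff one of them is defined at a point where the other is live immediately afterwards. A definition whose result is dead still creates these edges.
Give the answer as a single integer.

Answer: 2

Analysis:
Block summaries:
  b0: {h,y} / ∅
  b1: {p,q} / ∅
  b2: {h} / ∅
  b3: {c} / {h}
  b4: {c,h,p} / ∅
  b5: {v} / {h}

Live sets:
  b0 li=∅ lo={h}
  b1 li=∅ lo=∅
  b2 li=∅ lo={h}
  b3 li={h} lo=∅
  b4 li=∅ lo={h}
  b5 li={h} lo=∅

Interference:
  c — {p}
  h — {y}
  p — {c}
  q — ∅
  v — ∅
  y — {h}

Registers:
  {c,p} pairwise interfere (2-clique) ⇒ χ ≥ 2
  assign c→c0 h→c0 p→c1 q→c0 v→c0 y→c1 — no edge inside a register ⇒ χ ≤ 2
  χ = 2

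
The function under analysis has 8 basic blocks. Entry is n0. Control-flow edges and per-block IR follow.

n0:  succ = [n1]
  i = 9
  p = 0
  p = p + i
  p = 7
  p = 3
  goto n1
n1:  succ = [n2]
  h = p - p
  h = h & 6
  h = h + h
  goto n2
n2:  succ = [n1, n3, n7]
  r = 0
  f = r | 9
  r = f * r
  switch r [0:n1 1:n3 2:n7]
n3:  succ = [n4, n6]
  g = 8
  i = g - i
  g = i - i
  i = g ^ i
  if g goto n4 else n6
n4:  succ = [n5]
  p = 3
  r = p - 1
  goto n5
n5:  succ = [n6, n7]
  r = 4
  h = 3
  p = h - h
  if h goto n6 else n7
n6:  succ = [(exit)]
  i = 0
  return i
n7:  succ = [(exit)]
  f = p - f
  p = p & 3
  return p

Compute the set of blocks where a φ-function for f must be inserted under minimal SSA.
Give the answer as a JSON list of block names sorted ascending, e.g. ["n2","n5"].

idom tree: n1←n0 n2←n1 n3←n2 n4←n3 n5←n4 n6←n3 n7←n2
Join-block Dom:
  n1: preds {n0,n2}: {n0} ∩ {n0,n1,n2} = {n0}; idom=n0
  n6: preds {n3,n5}: {n0,n1,n2,n3} ∩ {n0,n1,n2,n3,n4,n5} = {n0,n1,n2,n3}; idom=n3
  n7: preds {n2,n5}: {n0,n1,n2} ∩ {n0,n1,n2,n3,n4,n5} = {n0,n1,n2}; idom=n2

DF walk-up:
  join n1 pred n0: · stop@n0
  join n1 pred n2: n2→n1 stop@n0
  join n6 pred n3: · stop@n3
  join n6 pred n5: n5→n4 stop@n3
  join n7 pred n2: · stop@n2
  join n7 pred n5: n5→n4→n3 stop@n2
  n0 → ∅
  n1 → {n1}
  n2 → {n1}
  n3 → {n7}
  n4 → {n6,n7}
  n5 → {n6,n7}
  n6 → ∅
  n7 → ∅

φ for f: defs {n2,n7}
  DF⁺ = {n1}

Answer: ["n1"]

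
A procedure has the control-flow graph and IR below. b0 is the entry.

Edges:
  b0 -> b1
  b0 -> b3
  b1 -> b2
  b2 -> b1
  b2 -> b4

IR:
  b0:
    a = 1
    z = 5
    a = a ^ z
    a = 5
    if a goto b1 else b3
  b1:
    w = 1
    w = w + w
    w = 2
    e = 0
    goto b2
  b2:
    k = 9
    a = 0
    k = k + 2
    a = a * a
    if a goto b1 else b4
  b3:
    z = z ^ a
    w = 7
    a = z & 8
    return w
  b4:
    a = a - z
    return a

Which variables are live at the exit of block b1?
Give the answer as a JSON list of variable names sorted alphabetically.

Per-block:
  b0: def={a,z} ue=∅
  b1: def={e,w} ue=∅
  b2: def={a,k} ue=∅
  b3: def={a,w,z} ue={a,z}
  b4: def={a} ue={a,z}

Live sets:
  b0: in=∅ out={a,z}
  b1: in={z} out={z}
  b2: in={z} out={a,z}
  b3: in={a,z} out=∅
  b4: in={a,z} out=∅

live-out(b1) = ["z"]

Answer: ["z"]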